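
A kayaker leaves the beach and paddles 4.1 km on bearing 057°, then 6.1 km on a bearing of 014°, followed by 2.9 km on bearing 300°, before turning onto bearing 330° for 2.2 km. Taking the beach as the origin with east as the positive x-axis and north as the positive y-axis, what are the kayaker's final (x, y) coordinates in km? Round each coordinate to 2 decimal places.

Leg 1 (057°, 4.1 km): east 4.1 sin 57° = 3.44, north 4.1 cos 57° = 2.23
Leg 2 (014°, 6.1 km): east 6.1 sin 14° = 1.48, north 6.1 cos 14° = 5.92
Leg 3 (300°, 2.9 km): east 2.9 sin 300° = -2.51, north 2.9 cos 300° = 1.45
Leg 4 (330°, 2.2 km): east 2.2 sin 330° = -1.10, north 2.2 cos 330° = 1.91
Summing: 1.30 km east, 11.51 km north → (1.30, 11.51).

(1.30, 11.51)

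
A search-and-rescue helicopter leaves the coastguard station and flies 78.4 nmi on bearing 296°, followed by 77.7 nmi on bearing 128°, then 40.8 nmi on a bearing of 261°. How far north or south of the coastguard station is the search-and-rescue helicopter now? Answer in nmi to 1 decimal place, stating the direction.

Leg 1 (296°, 78.4 nmi): east 78.4 sin 296° = -70.47, north 78.4 cos 296° = 34.37
Leg 2 (128°, 77.7 nmi): east 77.7 sin 128° = 61.23, north 77.7 cos 128° = -47.84
Leg 3 (261°, 40.8 nmi): east 40.8 sin 261° = -40.30, north 40.8 cos 261° = -6.38
Net north component: -19.85 nmi.

19.9 nmi south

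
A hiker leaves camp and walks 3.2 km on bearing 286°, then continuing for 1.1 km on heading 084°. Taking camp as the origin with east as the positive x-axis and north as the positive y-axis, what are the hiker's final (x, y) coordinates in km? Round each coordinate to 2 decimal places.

Leg 1 (286°, 3.2 km): east 3.2 sin 286° = -3.08, north 3.2 cos 286° = 0.88
Leg 2 (084°, 1.1 km): east 1.1 sin 84° = 1.09, north 1.1 cos 84° = 0.11
Summing: -1.98 km east, 1.00 km north → (-1.98, 1.00).

(-1.98, 1.00)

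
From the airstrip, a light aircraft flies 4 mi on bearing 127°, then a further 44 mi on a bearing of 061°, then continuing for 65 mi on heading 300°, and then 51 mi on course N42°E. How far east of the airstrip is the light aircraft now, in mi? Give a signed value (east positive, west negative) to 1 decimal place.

Leg 1 (127°, 4 mi): east 4 sin 127° = 3.19, north 4 cos 127° = -2.41
Leg 2 (061°, 44 mi): east 44 sin 61° = 38.48, north 44 cos 61° = 21.33
Leg 3 (300°, 65 mi): east 65 sin 300° = -56.29, north 65 cos 300° = 32.50
Leg 4 (N42°E, 51 mi): east 51 sin 42° = 34.13, north 51 cos 42° = 37.90
Net east component: 19.51 mi.

19.5 mi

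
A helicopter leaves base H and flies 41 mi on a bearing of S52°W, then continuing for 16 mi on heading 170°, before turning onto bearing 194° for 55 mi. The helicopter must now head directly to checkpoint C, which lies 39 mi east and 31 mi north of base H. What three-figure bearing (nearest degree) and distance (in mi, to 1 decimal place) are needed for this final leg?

033°, 149.7 mi

Leg 1 (S52°W, 41 mi): east 41 sin 232° = -32.31, north 41 cos 232° = -25.24
Leg 2 (170°, 16 mi): east 16 sin 170° = 2.78, north 16 cos 170° = -15.76
Leg 3 (194°, 55 mi): east 55 sin 194° = -13.31, north 55 cos 194° = -53.37
Current position: (-42.84, -94.37). Target: (39, 31). Remaining: Δeast = 81.84, Δnorth = 125.37.
Bearing = atan2(81.84, 125.37) mod 360° = 33.14°; distance = √((81.84)² + (125.37)²) = 149.712 mi.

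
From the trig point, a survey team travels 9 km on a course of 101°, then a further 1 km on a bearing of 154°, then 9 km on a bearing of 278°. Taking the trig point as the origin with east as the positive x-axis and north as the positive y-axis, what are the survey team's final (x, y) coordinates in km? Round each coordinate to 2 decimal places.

(0.36, -1.36)

Leg 1 (101°, 9 km): east 9 sin 101° = 8.83, north 9 cos 101° = -1.72
Leg 2 (154°, 1 km): east 1 sin 154° = 0.44, north 1 cos 154° = -0.90
Leg 3 (278°, 9 km): east 9 sin 278° = -8.91, north 9 cos 278° = 1.25
Summing: 0.36 km east, -1.36 km north → (0.36, -1.36).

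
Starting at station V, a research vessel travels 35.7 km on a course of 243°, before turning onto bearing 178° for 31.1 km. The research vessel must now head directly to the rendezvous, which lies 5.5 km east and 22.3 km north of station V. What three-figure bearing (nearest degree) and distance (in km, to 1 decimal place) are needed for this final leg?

027°, 78.5 km

Leg 1 (243°, 35.7 km): east 35.7 sin 243° = -31.81, north 35.7 cos 243° = -16.21
Leg 2 (178°, 31.1 km): east 31.1 sin 178° = 1.09, north 31.1 cos 178° = -31.08
Current position: (-30.72, -47.29). Target: (5.5, 22.3). Remaining: Δeast = 36.22, Δnorth = 69.59.
Bearing = atan2(36.22, 69.59) mod 360° = 27.50°; distance = √((36.22)² + (69.59)²) = 78.452 km.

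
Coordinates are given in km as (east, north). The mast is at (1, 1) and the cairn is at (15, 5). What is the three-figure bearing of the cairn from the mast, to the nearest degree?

Δeast = 15 − 1 = 14.00; Δnorth = 5 − 1 = 4.00.
Bearing = atan2(Δeast, Δnorth) mod 360° = 74.05° ≈ 074°.

074°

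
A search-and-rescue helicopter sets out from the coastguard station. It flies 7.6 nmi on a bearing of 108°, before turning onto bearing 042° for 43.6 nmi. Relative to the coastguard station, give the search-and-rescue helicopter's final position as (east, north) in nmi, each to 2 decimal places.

Leg 1 (108°, 7.6 nmi): east 7.6 sin 108° = 7.23, north 7.6 cos 108° = -2.35
Leg 2 (042°, 43.6 nmi): east 43.6 sin 42° = 29.17, north 43.6 cos 42° = 32.40
Summing: 36.40 nmi east, 30.05 nmi north → (36.40, 30.05).

(36.40, 30.05)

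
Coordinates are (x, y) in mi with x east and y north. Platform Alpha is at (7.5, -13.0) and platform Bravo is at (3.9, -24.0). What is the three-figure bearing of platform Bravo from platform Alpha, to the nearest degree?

198°

Δeast = 3.9 − 7.5 = -3.60; Δnorth = -24.0 − -13.0 = -11.00.
Bearing = atan2(Δeast, Δnorth) mod 360° = 198.12° ≈ 198°.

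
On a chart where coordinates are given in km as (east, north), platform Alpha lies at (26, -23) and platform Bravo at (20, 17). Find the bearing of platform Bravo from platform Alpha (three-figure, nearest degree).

Δeast = 20 − 26 = -6.00; Δnorth = 17 − -23 = 40.00.
Bearing = atan2(Δeast, Δnorth) mod 360° = 351.47° ≈ 351°.

351°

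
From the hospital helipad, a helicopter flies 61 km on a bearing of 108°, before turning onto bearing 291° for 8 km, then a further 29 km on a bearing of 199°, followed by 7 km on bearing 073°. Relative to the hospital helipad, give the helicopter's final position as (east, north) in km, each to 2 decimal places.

Leg 1 (108°, 61 km): east 61 sin 108° = 58.01, north 61 cos 108° = -18.85
Leg 2 (291°, 8 km): east 8 sin 291° = -7.47, north 8 cos 291° = 2.87
Leg 3 (199°, 29 km): east 29 sin 199° = -9.44, north 29 cos 199° = -27.42
Leg 4 (073°, 7 km): east 7 sin 73° = 6.69, north 7 cos 73° = 2.05
Summing: 47.80 km east, -41.36 km north → (47.80, -41.36).

(47.80, -41.36)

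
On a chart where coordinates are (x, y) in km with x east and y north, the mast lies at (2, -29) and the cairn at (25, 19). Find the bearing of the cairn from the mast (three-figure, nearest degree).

026°

Δeast = 25 − 2 = 23.00; Δnorth = 19 − -29 = 48.00.
Bearing = atan2(Δeast, Δnorth) mod 360° = 25.60° ≈ 026°.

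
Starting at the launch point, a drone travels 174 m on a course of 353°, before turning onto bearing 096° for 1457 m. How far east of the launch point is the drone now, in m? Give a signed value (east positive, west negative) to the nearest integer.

1428 m

Leg 1 (353°, 174 m): east 174 sin 353° = -21.21, north 174 cos 353° = 172.70
Leg 2 (096°, 1457 m): east 1457 sin 96° = 1449.02, north 1457 cos 96° = -152.30
Net east component: 1427.81 m.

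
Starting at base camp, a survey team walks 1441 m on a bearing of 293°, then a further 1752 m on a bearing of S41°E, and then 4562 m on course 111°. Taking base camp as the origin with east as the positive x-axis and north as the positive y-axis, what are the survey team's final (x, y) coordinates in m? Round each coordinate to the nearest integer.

Leg 1 (293°, 1441 m): east 1441 sin 293° = -1326.45, north 1441 cos 293° = 563.04
Leg 2 (S41°E, 1752 m): east 1752 sin 139° = 1149.42, north 1752 cos 139° = -1322.25
Leg 3 (111°, 4562 m): east 4562 sin 111° = 4258.99, north 4562 cos 111° = -1634.87
Summing: 4081.96 m east, -2394.08 m north → (4082, -2394).

(4082, -2394)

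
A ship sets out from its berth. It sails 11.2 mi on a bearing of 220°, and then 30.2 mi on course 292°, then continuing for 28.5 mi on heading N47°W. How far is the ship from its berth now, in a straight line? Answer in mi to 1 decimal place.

60.3 mi

Leg 1 (220°, 11.2 mi): east 11.2 sin 220° = -7.20, north 11.2 cos 220° = -8.58
Leg 2 (292°, 30.2 mi): east 30.2 sin 292° = -28.00, north 30.2 cos 292° = 11.31
Leg 3 (N47°W, 28.5 mi): east 28.5 sin 313° = -20.84, north 28.5 cos 313° = 19.44
Net: -56.04 east, 22.17 north. Distance = √((-56.04)² + (22.17)²) = 60.270 mi.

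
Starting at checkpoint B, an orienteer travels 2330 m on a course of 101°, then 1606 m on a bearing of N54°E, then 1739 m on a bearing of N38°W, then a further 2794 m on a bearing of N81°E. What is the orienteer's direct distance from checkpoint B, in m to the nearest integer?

5758 m

Leg 1 (101°, 2330 m): east 2330 sin 101° = 2287.19, north 2330 cos 101° = -444.58
Leg 2 (N54°E, 1606 m): east 1606 sin 54° = 1299.28, north 1606 cos 54° = 943.98
Leg 3 (N38°W, 1739 m): east 1739 sin 322° = -1070.64, north 1739 cos 322° = 1370.35
Leg 4 (N81°E, 2794 m): east 2794 sin 81° = 2759.60, north 2794 cos 81° = 437.08
Net: 5275.44 east, 2306.83 north. Distance = √((5275.44)² + (2306.83)²) = 5757.751 m.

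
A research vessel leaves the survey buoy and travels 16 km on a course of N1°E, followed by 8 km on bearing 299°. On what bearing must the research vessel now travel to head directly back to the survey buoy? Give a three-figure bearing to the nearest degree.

Leg 1 (N1°E, 16 km): east 16 sin 1° = 0.28, north 16 cos 1° = 16.00
Leg 2 (299°, 8 km): east 8 sin 299° = -7.00, north 8 cos 299° = 3.88
Net displacement: -6.72 east, 19.88 north. Direction back to start is (6.72, -19.88): bearing = atan2(6.72, -19.88) mod 360° = 161.33° ≈ 161°.

161°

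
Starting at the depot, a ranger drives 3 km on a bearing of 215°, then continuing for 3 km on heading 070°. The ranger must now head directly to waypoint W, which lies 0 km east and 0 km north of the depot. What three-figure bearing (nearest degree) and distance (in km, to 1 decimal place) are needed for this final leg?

322°, 1.8 km

Leg 1 (215°, 3 km): east 3 sin 215° = -1.72, north 3 cos 215° = -2.46
Leg 2 (070°, 3 km): east 3 sin 70° = 2.82, north 3 cos 70° = 1.03
Current position: (1.10, -1.43). Target: (0, 0). Remaining: Δeast = -1.10, Δnorth = 1.43.
Bearing = atan2(-1.10, 1.43) mod 360° = 322.50°; distance = √((-1.10)² + (1.43)²) = 1.804 km.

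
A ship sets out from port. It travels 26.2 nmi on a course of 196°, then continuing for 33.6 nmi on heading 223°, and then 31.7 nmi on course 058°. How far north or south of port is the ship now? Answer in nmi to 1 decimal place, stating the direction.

33.0 nmi south

Leg 1 (196°, 26.2 nmi): east 26.2 sin 196° = -7.22, north 26.2 cos 196° = -25.19
Leg 2 (223°, 33.6 nmi): east 33.6 sin 223° = -22.92, north 33.6 cos 223° = -24.57
Leg 3 (058°, 31.7 nmi): east 31.7 sin 58° = 26.88, north 31.7 cos 58° = 16.80
Net north component: -32.96 nmi.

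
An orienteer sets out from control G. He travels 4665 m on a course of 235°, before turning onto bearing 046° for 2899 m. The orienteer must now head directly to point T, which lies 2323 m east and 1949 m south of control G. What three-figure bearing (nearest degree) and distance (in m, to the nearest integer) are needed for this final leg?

108°, 4258 m

Leg 1 (235°, 4665 m): east 4665 sin 235° = -3821.34, north 4665 cos 235° = -2675.73
Leg 2 (046°, 2899 m): east 2899 sin 46° = 2085.37, north 2899 cos 46° = 2013.81
Current position: (-1735.98, -661.92). Target: (2323, -1949). Remaining: Δeast = 4058.98, Δnorth = -1287.08.
Bearing = atan2(4058.98, -1287.08) mod 360° = 107.59°; distance = √((4058.98)² + (-1287.08)²) = 4258.155 m.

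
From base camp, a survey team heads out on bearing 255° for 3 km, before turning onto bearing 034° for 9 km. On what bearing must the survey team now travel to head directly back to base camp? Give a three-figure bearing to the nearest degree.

Leg 1 (255°, 3 km): east 3 sin 255° = -2.90, north 3 cos 255° = -0.78
Leg 2 (034°, 9 km): east 9 sin 34° = 5.03, north 9 cos 34° = 7.46
Net displacement: 2.13 east, 6.68 north. Direction back to start is (-2.13, -6.68): bearing = atan2(-2.13, -6.68) mod 360° = 197.71° ≈ 198°.

198°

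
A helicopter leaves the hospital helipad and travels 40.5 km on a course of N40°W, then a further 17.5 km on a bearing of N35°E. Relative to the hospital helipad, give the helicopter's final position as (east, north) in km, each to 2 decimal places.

(-16.00, 45.36)

Leg 1 (N40°W, 40.5 km): east 40.5 sin 320° = -26.03, north 40.5 cos 320° = 31.02
Leg 2 (N35°E, 17.5 km): east 17.5 sin 35° = 10.04, north 17.5 cos 35° = 14.34
Summing: -16.00 km east, 45.36 km north → (-16.00, 45.36).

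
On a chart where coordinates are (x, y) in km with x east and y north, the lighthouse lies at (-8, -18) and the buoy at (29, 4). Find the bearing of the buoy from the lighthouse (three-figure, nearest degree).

059°

Δeast = 29 − -8 = 37.00; Δnorth = 4 − -18 = 22.00.
Bearing = atan2(Δeast, Δnorth) mod 360° = 59.26° ≈ 059°.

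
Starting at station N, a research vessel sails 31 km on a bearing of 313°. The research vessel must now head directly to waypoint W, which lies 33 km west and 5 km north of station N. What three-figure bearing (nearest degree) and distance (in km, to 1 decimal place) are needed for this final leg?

Leg 1 (313°, 31 km): east 31 sin 313° = -22.67, north 31 cos 313° = 21.14
Current position: (-22.67, 21.14). Target: (-33, 5). Remaining: Δeast = -10.33, Δnorth = -16.14.
Bearing = atan2(-10.33, -16.14) mod 360° = 212.61°; distance = √((-10.33)² + (-16.14)²) = 19.163 km.

213°, 19.2 km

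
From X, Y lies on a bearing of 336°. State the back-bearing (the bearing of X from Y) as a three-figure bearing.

156°

Back-bearing = 336° − 180° = 156°.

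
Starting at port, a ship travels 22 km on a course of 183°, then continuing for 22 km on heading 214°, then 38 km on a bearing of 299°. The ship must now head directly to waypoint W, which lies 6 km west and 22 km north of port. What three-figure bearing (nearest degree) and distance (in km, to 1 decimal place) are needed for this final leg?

Leg 1 (183°, 22 km): east 22 sin 183° = -1.15, north 22 cos 183° = -21.97
Leg 2 (214°, 22 km): east 22 sin 214° = -12.30, north 22 cos 214° = -18.24
Leg 3 (299°, 38 km): east 38 sin 299° = -33.24, north 38 cos 299° = 18.42
Current position: (-46.69, -21.79). Target: (-6, 22). Remaining: Δeast = 40.69, Δnorth = 43.79.
Bearing = atan2(40.69, 43.79) mod 360° = 42.90°; distance = √((40.69)² + (43.79)²) = 59.773 km.

043°, 59.8 km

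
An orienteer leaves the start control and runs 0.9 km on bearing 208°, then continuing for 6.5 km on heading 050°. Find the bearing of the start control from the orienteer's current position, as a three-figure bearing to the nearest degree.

Leg 1 (208°, 0.9 km): east 0.9 sin 208° = -0.42, north 0.9 cos 208° = -0.79
Leg 2 (050°, 6.5 km): east 6.5 sin 50° = 4.98, north 6.5 cos 50° = 4.18
Net displacement: 4.56 east, 3.38 north. Direction back to start is (-4.56, -3.38): bearing = atan2(-4.56, -3.38) mod 360° = 233.41° ≈ 233°.

233°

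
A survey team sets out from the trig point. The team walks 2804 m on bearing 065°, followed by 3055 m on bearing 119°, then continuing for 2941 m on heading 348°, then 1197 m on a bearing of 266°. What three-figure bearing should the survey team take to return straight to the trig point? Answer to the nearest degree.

234°

Leg 1 (065°, 2804 m): east 2804 sin 65° = 2541.29, north 2804 cos 65° = 1185.02
Leg 2 (119°, 3055 m): east 3055 sin 119° = 2671.96, north 3055 cos 119° = -1481.09
Leg 3 (348°, 2941 m): east 2941 sin 348° = -611.47, north 2941 cos 348° = 2876.73
Leg 4 (266°, 1197 m): east 1197 sin 266° = -1194.08, north 1197 cos 266° = -83.50
Net displacement: 3407.70 east, 2497.16 north. Direction back to start is (-3407.70, -2497.16): bearing = atan2(-3407.70, -2497.16) mod 360° = 233.77° ≈ 234°.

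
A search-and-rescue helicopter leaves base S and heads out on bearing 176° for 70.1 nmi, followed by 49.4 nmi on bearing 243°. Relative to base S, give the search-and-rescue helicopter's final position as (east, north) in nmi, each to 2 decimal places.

(-39.13, -92.36)

Leg 1 (176°, 70.1 nmi): east 70.1 sin 176° = 4.89, north 70.1 cos 176° = -69.93
Leg 2 (243°, 49.4 nmi): east 49.4 sin 243° = -44.02, north 49.4 cos 243° = -22.43
Summing: -39.13 nmi east, -92.36 nmi north → (-39.13, -92.36).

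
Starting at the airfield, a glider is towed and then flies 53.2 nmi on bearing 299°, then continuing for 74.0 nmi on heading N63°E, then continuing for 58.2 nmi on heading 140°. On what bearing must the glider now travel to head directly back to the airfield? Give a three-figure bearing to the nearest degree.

Leg 1 (299°, 53.2 nmi): east 53.2 sin 299° = -46.53, north 53.2 cos 299° = 25.79
Leg 2 (N63°E, 74.0 nmi): east 74.0 sin 63° = 65.93, north 74.0 cos 63° = 33.60
Leg 3 (140°, 58.2 nmi): east 58.2 sin 140° = 37.41, north 58.2 cos 140° = -44.58
Net displacement: 56.81 east, 14.80 north. Direction back to start is (-56.81, -14.80): bearing = atan2(-56.81, -14.80) mod 360° = 255.40° ≈ 255°.

255°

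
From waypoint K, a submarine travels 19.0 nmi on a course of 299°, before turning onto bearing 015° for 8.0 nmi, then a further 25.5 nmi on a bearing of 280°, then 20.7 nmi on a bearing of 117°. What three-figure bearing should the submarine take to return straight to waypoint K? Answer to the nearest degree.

119°

Leg 1 (299°, 19.0 nmi): east 19.0 sin 299° = -16.62, north 19.0 cos 299° = 9.21
Leg 2 (015°, 8.0 nmi): east 8.0 sin 15° = 2.07, north 8.0 cos 15° = 7.73
Leg 3 (280°, 25.5 nmi): east 25.5 sin 280° = -25.11, north 25.5 cos 280° = 4.43
Leg 4 (117°, 20.7 nmi): east 20.7 sin 117° = 18.44, north 20.7 cos 117° = -9.40
Net displacement: -21.22 east, 11.97 north. Direction back to start is (21.22, -11.97): bearing = atan2(21.22, -11.97) mod 360° = 119.43° ≈ 119°.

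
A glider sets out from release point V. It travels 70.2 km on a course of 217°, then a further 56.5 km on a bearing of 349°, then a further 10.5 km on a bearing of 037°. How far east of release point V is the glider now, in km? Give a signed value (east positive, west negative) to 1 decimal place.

-46.7 km

Leg 1 (217°, 70.2 km): east 70.2 sin 217° = -42.25, north 70.2 cos 217° = -56.06
Leg 2 (349°, 56.5 km): east 56.5 sin 349° = -10.78, north 56.5 cos 349° = 55.46
Leg 3 (037°, 10.5 km): east 10.5 sin 37° = 6.32, north 10.5 cos 37° = 8.39
Net east component: -46.71 km.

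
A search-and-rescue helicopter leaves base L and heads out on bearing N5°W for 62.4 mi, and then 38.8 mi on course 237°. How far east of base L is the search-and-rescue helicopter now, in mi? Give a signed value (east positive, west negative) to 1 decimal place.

Leg 1 (N5°W, 62.4 mi): east 62.4 sin 355° = -5.44, north 62.4 cos 355° = 62.16
Leg 2 (237°, 38.8 mi): east 38.8 sin 237° = -32.54, north 38.8 cos 237° = -21.13
Net east component: -37.98 mi.

-38.0 mi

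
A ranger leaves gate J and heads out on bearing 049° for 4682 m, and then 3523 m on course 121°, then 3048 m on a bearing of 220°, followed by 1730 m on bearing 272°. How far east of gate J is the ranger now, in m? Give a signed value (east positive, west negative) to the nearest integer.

Leg 1 (049°, 4682 m): east 4682 sin 49° = 3533.55, north 4682 cos 49° = 3071.67
Leg 2 (121°, 3523 m): east 3523 sin 121° = 3019.80, north 3523 cos 121° = -1814.48
Leg 3 (220°, 3048 m): east 3048 sin 220° = -1959.22, north 3048 cos 220° = -2334.90
Leg 4 (272°, 1730 m): east 1730 sin 272° = -1728.95, north 1730 cos 272° = 60.38
Net east component: 2865.19 m.

2865 m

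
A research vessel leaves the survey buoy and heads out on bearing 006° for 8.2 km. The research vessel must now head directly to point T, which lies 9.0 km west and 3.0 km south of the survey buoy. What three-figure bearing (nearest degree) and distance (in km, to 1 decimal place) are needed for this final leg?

Leg 1 (006°, 8.2 km): east 8.2 sin 6° = 0.86, north 8.2 cos 6° = 8.16
Current position: (0.86, 8.16). Target: (-9.0, -3.0). Remaining: Δeast = -9.86, Δnorth = -11.16.
Bearing = atan2(-9.86, -11.16) mod 360° = 221.47°; distance = √((-9.86)² + (-11.16)²) = 14.886 km.

221°, 14.9 km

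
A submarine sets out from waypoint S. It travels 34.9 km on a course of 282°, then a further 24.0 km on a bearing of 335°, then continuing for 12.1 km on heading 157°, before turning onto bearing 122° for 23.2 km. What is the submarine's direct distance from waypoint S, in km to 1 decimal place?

20.6 km

Leg 1 (282°, 34.9 km): east 34.9 sin 282° = -34.14, north 34.9 cos 282° = 7.26
Leg 2 (335°, 24.0 km): east 24.0 sin 335° = -10.14, north 24.0 cos 335° = 21.75
Leg 3 (157°, 12.1 km): east 12.1 sin 157° = 4.73, north 12.1 cos 157° = -11.14
Leg 4 (122°, 23.2 km): east 23.2 sin 122° = 19.67, north 23.2 cos 122° = -12.29
Net: -19.88 east, 5.58 north. Distance = √((-19.88)² + (5.58)²) = 20.645 km.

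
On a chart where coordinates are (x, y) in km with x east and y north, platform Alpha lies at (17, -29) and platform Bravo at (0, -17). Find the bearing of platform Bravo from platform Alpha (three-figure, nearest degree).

Δeast = 0 − 17 = -17.00; Δnorth = -17 − -29 = 12.00.
Bearing = atan2(Δeast, Δnorth) mod 360° = 305.22° ≈ 305°.

305°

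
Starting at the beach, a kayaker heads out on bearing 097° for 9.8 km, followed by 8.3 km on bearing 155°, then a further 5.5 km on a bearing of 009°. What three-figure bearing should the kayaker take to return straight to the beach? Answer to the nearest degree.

Leg 1 (097°, 9.8 km): east 9.8 sin 97° = 9.73, north 9.8 cos 97° = -1.19
Leg 2 (155°, 8.3 km): east 8.3 sin 155° = 3.51, north 8.3 cos 155° = -7.52
Leg 3 (009°, 5.5 km): east 5.5 sin 9° = 0.86, north 5.5 cos 9° = 5.43
Net displacement: 14.10 east, -3.28 north. Direction back to start is (-14.10, 3.28): bearing = atan2(-14.10, 3.28) mod 360° = 283.12° ≈ 283°.

283°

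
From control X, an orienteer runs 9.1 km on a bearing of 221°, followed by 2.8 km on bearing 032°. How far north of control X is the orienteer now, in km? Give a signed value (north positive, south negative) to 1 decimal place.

Leg 1 (221°, 9.1 km): east 9.1 sin 221° = -5.97, north 9.1 cos 221° = -6.87
Leg 2 (032°, 2.8 km): east 2.8 sin 32° = 1.48, north 2.8 cos 32° = 2.37
Net north component: -4.49 km.

-4.5 km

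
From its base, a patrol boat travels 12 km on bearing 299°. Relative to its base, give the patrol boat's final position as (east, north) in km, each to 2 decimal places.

Leg 1 (299°, 12 km): east 12 sin 299° = -10.50, north 12 cos 299° = 5.82
Summing: -10.50 km east, 5.82 km north → (-10.50, 5.82).

(-10.50, 5.82)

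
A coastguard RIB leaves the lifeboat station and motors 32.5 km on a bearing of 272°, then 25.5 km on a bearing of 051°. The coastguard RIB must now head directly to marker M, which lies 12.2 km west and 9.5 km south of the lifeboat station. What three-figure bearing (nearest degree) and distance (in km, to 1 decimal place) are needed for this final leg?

179°, 26.7 km

Leg 1 (272°, 32.5 km): east 32.5 sin 272° = -32.48, north 32.5 cos 272° = 1.13
Leg 2 (051°, 25.5 km): east 25.5 sin 51° = 19.82, north 25.5 cos 51° = 16.05
Current position: (-12.66, 17.18). Target: (-12.2, -9.5). Remaining: Δeast = 0.46, Δnorth = -26.68.
Bearing = atan2(0.46, -26.68) mod 360° = 179.01°; distance = √((0.46)² + (-26.68)²) = 26.686 km.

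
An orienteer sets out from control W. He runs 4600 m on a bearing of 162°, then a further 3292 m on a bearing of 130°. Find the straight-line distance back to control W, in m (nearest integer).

7595 m

Leg 1 (162°, 4600 m): east 4600 sin 162° = 1421.48, north 4600 cos 162° = -4374.86
Leg 2 (130°, 3292 m): east 3292 sin 130° = 2521.82, north 3292 cos 130° = -2116.06
Net: 3943.30 east, -6490.92 north. Distance = √((3943.30)² + (-6490.92)²) = 7594.840 m.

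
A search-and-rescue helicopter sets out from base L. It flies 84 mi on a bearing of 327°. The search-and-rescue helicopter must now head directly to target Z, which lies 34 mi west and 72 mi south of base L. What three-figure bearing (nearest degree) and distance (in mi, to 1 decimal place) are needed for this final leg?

175°, 142.9 mi

Leg 1 (327°, 84 mi): east 84 sin 327° = -45.75, north 84 cos 327° = 70.45
Current position: (-45.75, 70.45). Target: (-34, -72). Remaining: Δeast = 11.75, Δnorth = -142.45.
Bearing = atan2(11.75, -142.45) mod 360° = 175.28°; distance = √((11.75)² + (-142.45)²) = 142.932 mi.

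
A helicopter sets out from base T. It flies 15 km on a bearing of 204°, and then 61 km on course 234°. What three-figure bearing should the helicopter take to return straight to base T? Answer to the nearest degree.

048°

Leg 1 (204°, 15 km): east 15 sin 204° = -6.10, north 15 cos 204° = -13.70
Leg 2 (234°, 61 km): east 61 sin 234° = -49.35, north 61 cos 234° = -35.85
Net displacement: -55.45 east, -49.56 north. Direction back to start is (55.45, 49.56): bearing = atan2(55.45, 49.56) mod 360° = 48.21° ≈ 048°.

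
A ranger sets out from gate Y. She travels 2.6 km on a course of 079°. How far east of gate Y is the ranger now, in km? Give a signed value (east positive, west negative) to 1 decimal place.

Leg 1 (079°, 2.6 km): east 2.6 sin 79° = 2.55, north 2.6 cos 79° = 0.50
Net east component: 2.55 km.

2.6 km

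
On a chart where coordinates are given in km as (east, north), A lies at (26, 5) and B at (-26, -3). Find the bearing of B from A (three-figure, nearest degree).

Δeast = -26 − 26 = -52.00; Δnorth = -3 − 5 = -8.00.
Bearing = atan2(Δeast, Δnorth) mod 360° = 261.25° ≈ 261°.

261°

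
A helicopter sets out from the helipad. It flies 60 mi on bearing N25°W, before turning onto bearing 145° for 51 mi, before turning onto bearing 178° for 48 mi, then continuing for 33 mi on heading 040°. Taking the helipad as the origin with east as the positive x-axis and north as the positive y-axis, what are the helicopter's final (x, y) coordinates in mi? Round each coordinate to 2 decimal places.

Leg 1 (N25°W, 60 mi): east 60 sin 335° = -25.36, north 60 cos 335° = 54.38
Leg 2 (145°, 51 mi): east 51 sin 145° = 29.25, north 51 cos 145° = -41.78
Leg 3 (178°, 48 mi): east 48 sin 178° = 1.68, north 48 cos 178° = -47.97
Leg 4 (040°, 33 mi): east 33 sin 40° = 21.21, north 33 cos 40° = 25.28
Summing: 26.78 mi east, -10.09 mi north → (26.78, -10.09).

(26.78, -10.09)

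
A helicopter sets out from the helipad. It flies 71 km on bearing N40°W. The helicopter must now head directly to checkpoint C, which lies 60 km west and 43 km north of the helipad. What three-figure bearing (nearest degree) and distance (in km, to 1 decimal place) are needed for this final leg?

232°, 18.3 km

Leg 1 (N40°W, 71 km): east 71 sin 320° = -45.64, north 71 cos 320° = 54.39
Current position: (-45.64, 54.39). Target: (-60, 43). Remaining: Δeast = -14.36, Δnorth = -11.39.
Bearing = atan2(-14.36, -11.39) mod 360° = 231.59°; distance = √((-14.36)² + (-11.39)²) = 18.330 km.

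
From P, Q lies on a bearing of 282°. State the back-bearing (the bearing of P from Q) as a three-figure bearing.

102°

Back-bearing = 282° − 180° = 102°.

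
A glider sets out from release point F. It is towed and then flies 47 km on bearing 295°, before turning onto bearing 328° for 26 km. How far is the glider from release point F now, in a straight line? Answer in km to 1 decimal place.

Leg 1 (295°, 47 km): east 47 sin 295° = -42.60, north 47 cos 295° = 19.86
Leg 2 (328°, 26 km): east 26 sin 328° = -13.78, north 26 cos 328° = 22.05
Net: -56.37 east, 41.91 north. Distance = √((-56.37)² + (41.91)²) = 70.247 km.

70.2 km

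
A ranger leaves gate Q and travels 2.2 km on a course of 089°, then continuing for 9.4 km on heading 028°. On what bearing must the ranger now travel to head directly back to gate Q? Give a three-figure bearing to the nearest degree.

Leg 1 (089°, 2.2 km): east 2.2 sin 89° = 2.20, north 2.2 cos 89° = 0.04
Leg 2 (028°, 9.4 km): east 9.4 sin 28° = 4.41, north 9.4 cos 28° = 8.30
Net displacement: 6.61 east, 8.34 north. Direction back to start is (-6.61, -8.34): bearing = atan2(-6.61, -8.34) mod 360° = 218.42° ≈ 218°.

218°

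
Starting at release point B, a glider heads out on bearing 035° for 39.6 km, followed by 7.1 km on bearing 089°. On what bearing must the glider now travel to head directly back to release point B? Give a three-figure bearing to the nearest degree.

222°

Leg 1 (035°, 39.6 km): east 39.6 sin 35° = 22.71, north 39.6 cos 35° = 32.44
Leg 2 (089°, 7.1 km): east 7.1 sin 89° = 7.10, north 7.1 cos 89° = 0.12
Net displacement: 29.81 east, 32.56 north. Direction back to start is (-29.81, -32.56): bearing = atan2(-29.81, -32.56) mod 360° = 222.48° ≈ 222°.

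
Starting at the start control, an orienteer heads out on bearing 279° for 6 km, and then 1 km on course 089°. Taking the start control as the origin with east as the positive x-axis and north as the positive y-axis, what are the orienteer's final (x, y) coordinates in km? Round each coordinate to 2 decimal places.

Leg 1 (279°, 6 km): east 6 sin 279° = -5.93, north 6 cos 279° = 0.94
Leg 2 (089°, 1 km): east 1 sin 89° = 1.00, north 1 cos 89° = 0.02
Summing: -4.93 km east, 0.96 km north → (-4.93, 0.96).

(-4.93, 0.96)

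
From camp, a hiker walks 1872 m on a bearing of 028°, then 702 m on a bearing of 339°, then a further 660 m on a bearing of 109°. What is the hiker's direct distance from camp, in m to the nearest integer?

Leg 1 (028°, 1872 m): east 1872 sin 28° = 878.85, north 1872 cos 28° = 1652.88
Leg 2 (339°, 702 m): east 702 sin 339° = -251.57, north 702 cos 339° = 655.37
Leg 3 (109°, 660 m): east 660 sin 109° = 624.04, north 660 cos 109° = -214.87
Net: 1251.32 east, 2093.38 north. Distance = √((1251.32)² + (2093.38)²) = 2438.857 m.

2439 m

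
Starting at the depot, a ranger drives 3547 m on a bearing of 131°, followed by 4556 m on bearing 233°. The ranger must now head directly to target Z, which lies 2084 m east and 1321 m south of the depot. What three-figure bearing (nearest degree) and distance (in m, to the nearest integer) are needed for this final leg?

039°, 4829 m

Leg 1 (131°, 3547 m): east 3547 sin 131° = 2676.95, north 3547 cos 131° = -2327.04
Leg 2 (233°, 4556 m): east 4556 sin 233° = -3638.58, north 4556 cos 233° = -2741.87
Current position: (-961.63, -5068.91). Target: (2084, -1321). Remaining: Δeast = 3045.63, Δnorth = 3747.91.
Bearing = atan2(3045.63, 3747.91) mod 360° = 39.10°; distance = √((3045.63)² + (3747.91)²) = 4829.357 m.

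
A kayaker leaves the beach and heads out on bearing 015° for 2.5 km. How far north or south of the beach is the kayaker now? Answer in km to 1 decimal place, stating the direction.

Leg 1 (015°, 2.5 km): east 2.5 sin 15° = 0.65, north 2.5 cos 15° = 2.41
Net north component: 2.41 km.

2.4 km north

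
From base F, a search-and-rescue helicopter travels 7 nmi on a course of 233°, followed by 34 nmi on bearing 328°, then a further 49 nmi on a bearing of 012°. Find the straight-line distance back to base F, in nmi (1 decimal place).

73.8 nmi

Leg 1 (233°, 7 nmi): east 7 sin 233° = -5.59, north 7 cos 233° = -4.21
Leg 2 (328°, 34 nmi): east 34 sin 328° = -18.02, north 34 cos 328° = 28.83
Leg 3 (012°, 49 nmi): east 49 sin 12° = 10.19, north 49 cos 12° = 47.93
Net: -13.42 east, 72.55 north. Distance = √((-13.42)² + (72.55)²) = 73.781 nmi.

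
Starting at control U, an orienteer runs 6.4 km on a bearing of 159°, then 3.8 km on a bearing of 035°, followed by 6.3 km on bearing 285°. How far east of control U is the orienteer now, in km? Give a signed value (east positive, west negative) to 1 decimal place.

Leg 1 (159°, 6.4 km): east 6.4 sin 159° = 2.29, north 6.4 cos 159° = -5.97
Leg 2 (035°, 3.8 km): east 3.8 sin 35° = 2.18, north 3.8 cos 35° = 3.11
Leg 3 (285°, 6.3 km): east 6.3 sin 285° = -6.09, north 6.3 cos 285° = 1.63
Net east component: -1.61 km.

-1.6 km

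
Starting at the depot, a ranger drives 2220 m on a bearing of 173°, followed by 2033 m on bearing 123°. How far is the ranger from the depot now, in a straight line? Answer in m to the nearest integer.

Leg 1 (173°, 2220 m): east 2220 sin 173° = 270.55, north 2220 cos 173° = -2203.45
Leg 2 (123°, 2033 m): east 2033 sin 123° = 1705.02, north 2033 cos 123° = -1107.25
Net: 1975.57 east, -3310.70 north. Distance = √((1975.57)² + (-3310.70)²) = 3855.337 m.

3855 m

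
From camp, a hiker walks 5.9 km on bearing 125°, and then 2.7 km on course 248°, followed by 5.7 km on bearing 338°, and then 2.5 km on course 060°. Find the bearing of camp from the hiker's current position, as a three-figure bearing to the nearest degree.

228°

Leg 1 (125°, 5.9 km): east 5.9 sin 125° = 4.83, north 5.9 cos 125° = -3.38
Leg 2 (248°, 2.7 km): east 2.7 sin 248° = -2.50, north 2.7 cos 248° = -1.01
Leg 3 (338°, 5.7 km): east 5.7 sin 338° = -2.14, north 5.7 cos 338° = 5.28
Leg 4 (060°, 2.5 km): east 2.5 sin 60° = 2.17, north 2.5 cos 60° = 1.25
Net displacement: 2.36 east, 2.14 north. Direction back to start is (-2.36, -2.14): bearing = atan2(-2.36, -2.14) mod 360° = 227.80° ≈ 228°.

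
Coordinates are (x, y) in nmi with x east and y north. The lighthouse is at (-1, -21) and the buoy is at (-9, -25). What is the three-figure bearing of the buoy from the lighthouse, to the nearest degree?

Δeast = -9 − -1 = -8.00; Δnorth = -25 − -21 = -4.00.
Bearing = atan2(Δeast, Δnorth) mod 360° = 243.43° ≈ 243°.

243°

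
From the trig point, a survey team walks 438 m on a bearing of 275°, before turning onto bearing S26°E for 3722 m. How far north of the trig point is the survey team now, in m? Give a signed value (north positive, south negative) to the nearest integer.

-3307 m

Leg 1 (275°, 438 m): east 438 sin 275° = -436.33, north 438 cos 275° = 38.17
Leg 2 (S26°E, 3722 m): east 3722 sin 154° = 1631.62, north 3722 cos 154° = -3345.31
Net north component: -3307.14 m.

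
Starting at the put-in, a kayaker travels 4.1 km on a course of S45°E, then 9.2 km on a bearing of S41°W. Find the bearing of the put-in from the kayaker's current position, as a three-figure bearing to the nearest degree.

Leg 1 (S45°E, 4.1 km): east 4.1 sin 135° = 2.90, north 4.1 cos 135° = -2.90
Leg 2 (S41°W, 9.2 km): east 9.2 sin 221° = -6.04, north 9.2 cos 221° = -6.94
Net displacement: -3.14 east, -9.84 north. Direction back to start is (3.14, 9.84): bearing = atan2(3.14, 9.84) mod 360° = 17.68° ≈ 018°.

018°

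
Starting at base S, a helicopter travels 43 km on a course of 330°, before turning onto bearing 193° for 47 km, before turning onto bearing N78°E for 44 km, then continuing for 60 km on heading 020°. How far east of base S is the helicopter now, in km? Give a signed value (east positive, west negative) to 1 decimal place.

31.5 km

Leg 1 (330°, 43 km): east 43 sin 330° = -21.50, north 43 cos 330° = 37.24
Leg 2 (193°, 47 km): east 47 sin 193° = -10.57, north 47 cos 193° = -45.80
Leg 3 (N78°E, 44 km): east 44 sin 78° = 43.04, north 44 cos 78° = 9.15
Leg 4 (020°, 60 km): east 60 sin 20° = 20.52, north 60 cos 20° = 56.38
Net east component: 31.49 km.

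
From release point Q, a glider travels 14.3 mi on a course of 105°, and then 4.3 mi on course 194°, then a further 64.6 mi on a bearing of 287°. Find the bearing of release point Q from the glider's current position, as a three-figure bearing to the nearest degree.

Leg 1 (105°, 14.3 mi): east 14.3 sin 105° = 13.81, north 14.3 cos 105° = -3.70
Leg 2 (194°, 4.3 mi): east 4.3 sin 194° = -1.04, north 4.3 cos 194° = -4.17
Leg 3 (287°, 64.6 mi): east 64.6 sin 287° = -61.78, north 64.6 cos 287° = 18.89
Net displacement: -49.00 east, 11.01 north. Direction back to start is (49.00, -11.01): bearing = atan2(49.00, -11.01) mod 360° = 102.67° ≈ 103°.

103°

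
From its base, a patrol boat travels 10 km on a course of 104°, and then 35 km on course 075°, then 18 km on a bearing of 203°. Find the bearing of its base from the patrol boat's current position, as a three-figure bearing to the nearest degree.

285°

Leg 1 (104°, 10 km): east 10 sin 104° = 9.70, north 10 cos 104° = -2.42
Leg 2 (075°, 35 km): east 35 sin 75° = 33.81, north 35 cos 75° = 9.06
Leg 3 (203°, 18 km): east 18 sin 203° = -7.03, north 18 cos 203° = -16.57
Net displacement: 36.48 east, -9.93 north. Direction back to start is (-36.48, 9.93): bearing = atan2(-36.48, 9.93) mod 360° = 285.23° ≈ 285°.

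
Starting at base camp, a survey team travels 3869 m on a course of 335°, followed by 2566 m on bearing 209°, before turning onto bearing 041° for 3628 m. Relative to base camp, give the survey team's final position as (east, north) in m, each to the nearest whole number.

Leg 1 (335°, 3869 m): east 3869 sin 335° = -1635.11, north 3869 cos 335° = 3506.50
Leg 2 (209°, 2566 m): east 2566 sin 209° = -1244.02, north 2566 cos 209° = -2244.27
Leg 3 (041°, 3628 m): east 3628 sin 41° = 2380.18, north 3628 cos 41° = 2738.09
Summing: -498.95 m east, 4000.32 m north → (-499, 4000).

(-499, 4000)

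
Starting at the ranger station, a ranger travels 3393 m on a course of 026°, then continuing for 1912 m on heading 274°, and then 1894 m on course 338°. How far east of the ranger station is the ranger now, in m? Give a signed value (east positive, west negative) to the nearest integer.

Leg 1 (026°, 3393 m): east 3393 sin 26° = 1487.39, north 3393 cos 26° = 3049.61
Leg 2 (274°, 1912 m): east 1912 sin 274° = -1907.34, north 1912 cos 274° = 133.37
Leg 3 (338°, 1894 m): east 1894 sin 338° = -709.50, north 1894 cos 338° = 1756.09
Net east component: -1129.45 m.

-1129 m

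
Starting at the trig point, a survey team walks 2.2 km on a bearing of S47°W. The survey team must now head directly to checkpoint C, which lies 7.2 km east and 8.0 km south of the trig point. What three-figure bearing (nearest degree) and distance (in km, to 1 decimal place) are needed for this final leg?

126°, 10.9 km

Leg 1 (S47°W, 2.2 km): east 2.2 sin 227° = -1.61, north 2.2 cos 227° = -1.50
Current position: (-1.61, -1.50). Target: (7.2, -8.0). Remaining: Δeast = 8.81, Δnorth = -6.50.
Bearing = atan2(8.81, -6.50) mod 360° = 126.42°; distance = √((8.81)² + (-6.50)²) = 10.947 km.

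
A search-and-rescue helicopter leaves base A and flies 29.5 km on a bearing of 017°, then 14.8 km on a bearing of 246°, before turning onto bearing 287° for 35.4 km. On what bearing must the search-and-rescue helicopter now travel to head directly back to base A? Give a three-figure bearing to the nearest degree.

130°

Leg 1 (017°, 29.5 km): east 29.5 sin 17° = 8.62, north 29.5 cos 17° = 28.21
Leg 2 (246°, 14.8 km): east 14.8 sin 246° = -13.52, north 14.8 cos 246° = -6.02
Leg 3 (287°, 35.4 km): east 35.4 sin 287° = -33.85, north 35.4 cos 287° = 10.35
Net displacement: -38.75 east, 32.54 north. Direction back to start is (38.75, -32.54): bearing = atan2(38.75, -32.54) mod 360° = 130.02° ≈ 130°.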